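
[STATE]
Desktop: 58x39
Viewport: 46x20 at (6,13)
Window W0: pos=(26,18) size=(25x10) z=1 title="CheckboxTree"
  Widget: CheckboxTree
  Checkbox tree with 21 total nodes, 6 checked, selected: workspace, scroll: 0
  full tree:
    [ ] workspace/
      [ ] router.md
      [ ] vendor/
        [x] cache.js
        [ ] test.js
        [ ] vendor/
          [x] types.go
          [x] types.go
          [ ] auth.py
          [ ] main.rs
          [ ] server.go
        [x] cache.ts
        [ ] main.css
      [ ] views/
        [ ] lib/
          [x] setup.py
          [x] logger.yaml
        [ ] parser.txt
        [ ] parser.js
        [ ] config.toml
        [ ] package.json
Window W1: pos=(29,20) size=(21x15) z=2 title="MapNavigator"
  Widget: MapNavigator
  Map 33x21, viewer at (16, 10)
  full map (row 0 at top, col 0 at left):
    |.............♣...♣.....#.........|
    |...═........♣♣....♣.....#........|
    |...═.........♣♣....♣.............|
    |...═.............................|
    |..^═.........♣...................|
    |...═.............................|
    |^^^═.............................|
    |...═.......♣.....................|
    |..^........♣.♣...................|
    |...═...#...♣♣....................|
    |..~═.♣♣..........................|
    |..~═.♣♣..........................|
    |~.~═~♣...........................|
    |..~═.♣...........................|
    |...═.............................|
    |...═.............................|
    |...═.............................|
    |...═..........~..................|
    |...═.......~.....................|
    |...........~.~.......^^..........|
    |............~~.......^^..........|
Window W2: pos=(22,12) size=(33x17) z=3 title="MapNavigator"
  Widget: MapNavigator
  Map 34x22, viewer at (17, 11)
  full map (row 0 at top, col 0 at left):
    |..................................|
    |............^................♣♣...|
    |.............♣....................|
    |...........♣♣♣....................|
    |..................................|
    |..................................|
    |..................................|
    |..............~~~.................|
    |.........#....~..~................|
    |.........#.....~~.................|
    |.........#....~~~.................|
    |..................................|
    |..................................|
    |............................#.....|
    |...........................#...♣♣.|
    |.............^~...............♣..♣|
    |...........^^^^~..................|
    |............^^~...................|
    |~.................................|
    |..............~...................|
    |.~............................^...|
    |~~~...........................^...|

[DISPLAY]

                ┃ MapNavigator                
                ┠─────────────────────────────
                ┃.............................
                ┃.............................
                ┃............~~~..............
                ┃.......#....~..~.............
                ┃.......#.....~~..............
                ┃.......#....~~~..............
                ┃...............@.............
                ┃.............................
                ┃..........................#..
                ┃.........................#...
                ┃...........^~...............♣
                ┃.........^^^^~...............
                ┃..........^^~................
                ┗━━━━━━━━━━━━━━━━━━━━━━━━━━━━━
                       ┃...................┃  
                       ┃...................┃  
                       ┃...................┃  
                       ┃...................┃  


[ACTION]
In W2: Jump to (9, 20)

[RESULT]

                ┃ MapNavigator                
                ┠─────────────────────────────
                ┃      .......................
                ┃      .............^~........
                ┃      ...........^^^^~.......
                ┃      ............^^~........
                ┃      ~......................
                ┃      ..............~........
                ┃      .~.......@.............
                ┃      ~~~....................
                ┃                             
                ┃                             
                ┃                             
                ┃                             
                ┃                             
                ┗━━━━━━━━━━━━━━━━━━━━━━━━━━━━━
                       ┃...................┃  
                       ┃...................┃  
                       ┃...................┃  
                       ┃...................┃  


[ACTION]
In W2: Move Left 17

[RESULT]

                ┃ MapNavigator                
                ┠─────────────────────────────
                ┃               ..............
                ┃               .............^
                ┃               ...........^^^
                ┃               ............^^
                ┃               ~.............
                ┃               ..............
                ┃               @~............
                ┃               ~~~...........
                ┃                             
                ┃                             
                ┃                             
                ┃                             
                ┃                             
                ┗━━━━━━━━━━━━━━━━━━━━━━━━━━━━━
                       ┃...................┃  
                       ┃...................┃  
                       ┃...................┃  
                       ┃...................┃  


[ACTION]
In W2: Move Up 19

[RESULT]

                ┃ MapNavigator                
                ┠─────────────────────────────
                ┃                             
                ┃                             
                ┃                             
                ┃                             
                ┃                             
                ┃               ..............
                ┃               @...........^.
                ┃               .............♣
                ┃               ...........♣♣♣
                ┃               ..............
                ┃               ..............
                ┃               ..............
                ┃               ..............
                ┗━━━━━━━━━━━━━━━━━━━━━━━━━━━━━
                       ┃...................┃  
                       ┃...................┃  
                       ┃...................┃  
                       ┃...................┃  


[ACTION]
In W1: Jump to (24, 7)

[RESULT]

                ┃ MapNavigator                
                ┠─────────────────────────────
                ┃                             
                ┃                             
                ┃                             
                ┃                             
                ┃                             
                ┃               ..............
                ┃               @...........^.
                ┃               .............♣
                ┃               ...........♣♣♣
                ┃               ..............
                ┃               ..............
                ┃               ..............
                ┃               ..............
                ┗━━━━━━━━━━━━━━━━━━━━━━━━━━━━━
                       ┃.................. ┃  
                       ┃.................. ┃  
                       ┃.................. ┃  
                       ┃.................. ┃  


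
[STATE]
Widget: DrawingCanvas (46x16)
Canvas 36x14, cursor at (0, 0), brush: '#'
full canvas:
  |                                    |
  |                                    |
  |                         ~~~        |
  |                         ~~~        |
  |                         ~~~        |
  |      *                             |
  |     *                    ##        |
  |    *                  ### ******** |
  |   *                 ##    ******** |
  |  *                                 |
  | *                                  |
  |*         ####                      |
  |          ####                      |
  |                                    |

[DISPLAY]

+                                             
                                              
                         ~~~                  
                         ~~~                  
                         ~~~                  
      *                                       
     *                    ##                  
    *                  ### ********           
   *                 ##    ********           
  *                                           
 *                                            
*         ####                                
          ####                                
                                              
                                              
                                              


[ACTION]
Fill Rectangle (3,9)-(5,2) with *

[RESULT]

+                                             
                                              
                         ~~~                  
  ********               ~~~                  
  ********               ~~~                  
  ********                                    
     *                    ##                  
    *                  ### ********           
   *                 ##    ********           
  *                                           
 *                                            
*         ####                                
          ####                                
                                              
                                              
                                              


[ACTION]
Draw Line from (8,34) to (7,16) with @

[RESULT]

+                                             
                                              
                         ~~~                  
  ********               ~~~                  
  ********               ~~~                  
  ********                                    
     *                    ##                  
    *           @@@@@@@@@# ********           
   *                 ##  @@@@@@@@@@           
  *                                           
 *                                            
*         ####                                
          ####                                
                                              
                                              
                                              


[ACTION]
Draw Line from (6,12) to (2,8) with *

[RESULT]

+                                             
                                              
        *                ~~~                  
  ********               ~~~                  
  *********              ~~~                  
  ******** *                                  
     *      *             ##                  
    *           @@@@@@@@@# ********           
   *                 ##  @@@@@@@@@@           
  *                                           
 *                                            
*         ####                                
          ####                                
                                              
                                              
                                              


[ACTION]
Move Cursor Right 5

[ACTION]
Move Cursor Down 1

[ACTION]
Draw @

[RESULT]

                                              
     @                                        
        *                ~~~                  
  ********               ~~~                  
  *********              ~~~                  
  ******** *                                  
     *      *             ##                  
    *           @@@@@@@@@# ********           
   *                 ##  @@@@@@@@@@           
  *                                           
 *                                            
*         ####                                
          ####                                
                                              
                                              
                                              


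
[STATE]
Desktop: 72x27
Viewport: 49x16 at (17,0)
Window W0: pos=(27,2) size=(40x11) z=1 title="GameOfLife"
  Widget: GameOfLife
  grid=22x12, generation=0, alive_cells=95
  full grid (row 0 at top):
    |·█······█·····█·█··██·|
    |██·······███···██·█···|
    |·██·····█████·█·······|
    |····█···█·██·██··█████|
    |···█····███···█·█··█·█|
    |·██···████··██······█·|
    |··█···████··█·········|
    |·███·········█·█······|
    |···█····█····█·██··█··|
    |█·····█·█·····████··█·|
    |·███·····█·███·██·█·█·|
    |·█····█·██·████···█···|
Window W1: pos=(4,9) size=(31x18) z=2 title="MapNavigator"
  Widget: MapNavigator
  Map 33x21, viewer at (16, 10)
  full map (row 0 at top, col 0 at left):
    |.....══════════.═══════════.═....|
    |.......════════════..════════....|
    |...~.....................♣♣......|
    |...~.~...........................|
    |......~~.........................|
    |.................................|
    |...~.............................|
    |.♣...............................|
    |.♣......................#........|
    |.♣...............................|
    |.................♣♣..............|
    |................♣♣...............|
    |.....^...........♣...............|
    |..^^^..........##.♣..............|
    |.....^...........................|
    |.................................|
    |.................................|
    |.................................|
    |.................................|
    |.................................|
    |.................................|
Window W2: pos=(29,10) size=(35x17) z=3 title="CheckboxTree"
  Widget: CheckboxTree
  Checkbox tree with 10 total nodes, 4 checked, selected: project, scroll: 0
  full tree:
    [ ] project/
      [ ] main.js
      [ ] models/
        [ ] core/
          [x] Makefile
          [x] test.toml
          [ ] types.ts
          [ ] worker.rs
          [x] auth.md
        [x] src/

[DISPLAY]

                                                 
                                                 
          ┏━━━━━━━━━━━━━━━━━━━━━━━━━━━━━━━━━━━━━━
          ┃ GameOfLife                           
          ┠──────────────────────────────────────
          ┃Gen: 0                                
          ┃····█···█·██·██··█████                
          ┃···█····███···█·█··█·█                
          ┃·██···████··██······█·                
━━━━━━━━━━━━━━━━━┓███··█·········                
r           ┏━━━━━━━━━━━━━━━━━━━━━━━━━━━━━━━━━┓  
────────────┃ CheckboxTree                    ┃  
............┠─────────────────────────────────┨━━
............┃>[-] project/                    ┃  
............┃   [ ] main.js                   ┃  
............┃   [-] models/                   ┃  


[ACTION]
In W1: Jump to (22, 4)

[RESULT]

                                                 
                                                 
          ┏━━━━━━━━━━━━━━━━━━━━━━━━━━━━━━━━━━━━━━
          ┃ GameOfLife                           
          ┠──────────────────────────────────────
          ┃Gen: 0                                
          ┃····█···█·██·██··█████                
          ┃···█····███···█·█··█·█                
          ┃·██···████··██······█·                
━━━━━━━━━━━━━━━━━┓███··█·········                
r           ┏━━━━━━━━━━━━━━━━━━━━━━━━━━━━━━━━━┓  
────────────┃ CheckboxTree                    ┃  
            ┠─────────────────────────────────┨━━
            ┃>[-] project/                    ┃  
            ┃   [ ] main.js                   ┃  
═══════.═...┃   [-] models/                   ┃  


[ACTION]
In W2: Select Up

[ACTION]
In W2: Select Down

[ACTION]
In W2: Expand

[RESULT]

                                                 
                                                 
          ┏━━━━━━━━━━━━━━━━━━━━━━━━━━━━━━━━━━━━━━
          ┃ GameOfLife                           
          ┠──────────────────────────────────────
          ┃Gen: 0                                
          ┃····█···█·██·██··█████                
          ┃···█····███···█·█··█·█                
          ┃·██···████··██······█·                
━━━━━━━━━━━━━━━━━┓███··█·········                
r           ┏━━━━━━━━━━━━━━━━━━━━━━━━━━━━━━━━━┓  
────────────┃ CheckboxTree                    ┃  
            ┠─────────────────────────────────┨━━
            ┃ [-] project/                    ┃  
            ┃>  [ ] main.js                   ┃  
═══════.═...┃   [-] models/                   ┃  


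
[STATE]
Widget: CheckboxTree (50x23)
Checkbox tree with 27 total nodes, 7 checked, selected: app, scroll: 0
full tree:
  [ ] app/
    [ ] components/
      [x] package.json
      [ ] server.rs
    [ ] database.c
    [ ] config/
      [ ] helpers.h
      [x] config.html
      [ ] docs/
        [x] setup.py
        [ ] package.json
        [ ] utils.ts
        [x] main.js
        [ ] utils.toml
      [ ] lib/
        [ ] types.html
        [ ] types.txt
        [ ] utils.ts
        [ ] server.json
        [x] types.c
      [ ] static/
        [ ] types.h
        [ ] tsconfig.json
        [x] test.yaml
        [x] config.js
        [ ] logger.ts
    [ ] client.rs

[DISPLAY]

>[-] app/                                         
   [-] components/                                
     [x] package.json                             
     [ ] server.rs                                
   [ ] database.c                                 
   [-] config/                                    
     [ ] helpers.h                                
     [x] config.html                              
     [-] docs/                                    
       [x] setup.py                               
       [ ] package.json                           
       [ ] utils.ts                               
       [x] main.js                                
       [ ] utils.toml                             
     [-] lib/                                     
       [ ] types.html                             
       [ ] types.txt                              
       [ ] utils.ts                               
       [ ] server.json                            
       [x] types.c                                
     [-] static/                                  
       [ ] types.h                                
       [ ] tsconfig.json                          


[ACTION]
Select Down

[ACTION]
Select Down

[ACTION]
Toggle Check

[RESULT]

 [-] app/                                         
   [ ] components/                                
>    [ ] package.json                             
     [ ] server.rs                                
   [ ] database.c                                 
   [-] config/                                    
     [ ] helpers.h                                
     [x] config.html                              
     [-] docs/                                    
       [x] setup.py                               
       [ ] package.json                           
       [ ] utils.ts                               
       [x] main.js                                
       [ ] utils.toml                             
     [-] lib/                                     
       [ ] types.html                             
       [ ] types.txt                              
       [ ] utils.ts                               
       [ ] server.json                            
       [x] types.c                                
     [-] static/                                  
       [ ] types.h                                
       [ ] tsconfig.json                          


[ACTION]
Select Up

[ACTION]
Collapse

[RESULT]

 [-] app/                                         
>  [ ] components/                                
   [ ] database.c                                 
   [-] config/                                    
     [ ] helpers.h                                
     [x] config.html                              
     [-] docs/                                    
       [x] setup.py                               
       [ ] package.json                           
       [ ] utils.ts                               
       [x] main.js                                
       [ ] utils.toml                             
     [-] lib/                                     
       [ ] types.html                             
       [ ] types.txt                              
       [ ] utils.ts                               
       [ ] server.json                            
       [x] types.c                                
     [-] static/                                  
       [ ] types.h                                
       [ ] tsconfig.json                          
       [x] test.yaml                              
       [x] config.js                              


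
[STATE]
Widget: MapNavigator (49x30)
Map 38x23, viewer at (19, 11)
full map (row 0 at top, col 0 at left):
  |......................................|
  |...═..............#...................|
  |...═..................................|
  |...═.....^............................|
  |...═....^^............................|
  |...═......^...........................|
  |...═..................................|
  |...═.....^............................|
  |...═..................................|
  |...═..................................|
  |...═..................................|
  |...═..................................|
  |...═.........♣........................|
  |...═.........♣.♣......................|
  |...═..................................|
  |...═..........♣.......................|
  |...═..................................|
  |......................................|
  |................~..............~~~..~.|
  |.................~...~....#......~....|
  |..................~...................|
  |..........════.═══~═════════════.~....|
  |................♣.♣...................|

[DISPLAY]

                                                 
                                                 
                                                 
                                                 
     ......................................      
     ...═..............#...................      
     ...═..................................      
     ...═.....^............................      
     ...═....^^............................      
     ...═......^...........................      
     ...═..................................      
     ...═.....^............................      
     ...═..................................      
     ...═..................................      
     ...═..................................      
     ...═...............@..................      
     ...═.........♣........................      
     ...═.........♣.♣......................      
     ...═..................................      
     ...═..........♣.......................      
     ...═..................................      
     ......................................      
     ................~..............~~~..~.      
     .................~...~....#......~....      
     ..................~...................      
     ..........════.═══~═════════════.~....      
     ................♣.♣...................      
                                                 
                                                 
                                                 


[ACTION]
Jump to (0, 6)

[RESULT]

                                                 
                                                 
                                                 
                                                 
                                                 
                                                 
                                                 
                                                 
                                                 
                        .........................
                        ...═..............#......
                        ...═.....................
                        ...═.....^...............
                        ...═....^^...............
                        ...═......^..............
                        @..═.....................
                        ...═.....^...............
                        ...═.....................
                        ...═.....................
                        ...═.....................
                        ...═.....................
                        ...═.........♣...........
                        ...═.........♣.♣.........
                        ...═.....................
                        ...═..........♣..........
                        ...═.....................
                        .........................
                        ................~........
                        .................~...~...
                        ..................~......


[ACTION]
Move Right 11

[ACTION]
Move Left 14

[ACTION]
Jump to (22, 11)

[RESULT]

                                                 
                                                 
                                                 
                                                 
  ......................................         
  ...═..............#...................         
  ...═..................................         
  ...═.....^............................         
  ...═....^^............................         
  ...═......^...........................         
  ...═..................................         
  ...═.....^............................         
  ...═..................................         
  ...═..................................         
  ...═..................................         
  ...═..................@...............         
  ...═.........♣........................         
  ...═.........♣.♣......................         
  ...═..................................         
  ...═..........♣.......................         
  ...═..................................         
  ......................................         
  ................~..............~~~..~.         
  .................~...~....#......~....         
  ..................~...................         
  ..........════.═══~═════════════.~....         
  ................♣.♣...................         
                                                 
                                                 
                                                 


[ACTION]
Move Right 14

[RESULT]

                                                 
                                                 
                                                 
                                                 
..........................                       
......#...................                       
..........................                       
..........................                       
..........................                       
..........................                       
..........................                       
..........................                       
..........................                       
..........................                       
..........................                       
........................@.                       
.♣........................                       
.♣.♣......................                       
..........................                       
..♣.......................                       
..........................                       
..........................                       
....~..............~~~..~.                       
.....~...~....#......~....                       
......~...................                       
══.═══~═════════════.~....                       
....♣.♣...................                       
                                                 
                                                 
                                                 


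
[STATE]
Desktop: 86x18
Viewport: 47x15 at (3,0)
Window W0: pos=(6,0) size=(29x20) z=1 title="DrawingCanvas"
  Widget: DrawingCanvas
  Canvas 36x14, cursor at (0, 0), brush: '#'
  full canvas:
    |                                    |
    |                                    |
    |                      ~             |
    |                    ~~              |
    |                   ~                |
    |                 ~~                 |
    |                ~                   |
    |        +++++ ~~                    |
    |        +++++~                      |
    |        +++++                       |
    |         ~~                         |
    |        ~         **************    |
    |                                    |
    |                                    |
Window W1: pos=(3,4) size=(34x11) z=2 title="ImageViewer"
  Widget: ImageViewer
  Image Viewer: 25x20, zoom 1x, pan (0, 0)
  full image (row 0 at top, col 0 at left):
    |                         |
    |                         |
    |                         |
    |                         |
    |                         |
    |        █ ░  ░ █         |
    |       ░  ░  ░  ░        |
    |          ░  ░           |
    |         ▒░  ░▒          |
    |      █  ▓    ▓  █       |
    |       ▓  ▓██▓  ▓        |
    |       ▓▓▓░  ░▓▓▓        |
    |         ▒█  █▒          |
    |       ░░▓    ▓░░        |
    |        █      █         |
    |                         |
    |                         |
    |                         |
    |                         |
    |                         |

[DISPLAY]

   ┏━━━━━━━━━━━━━━━━━━━━━━━━━━━┓               
   ┃ DrawingCanvas             ┃               
   ┠───────────────────────────┨               
   ┃+                          ┃               
┏━━━━━━━━━━━━━━━━━━━━━━━━━━━━━━━━┓             
┃ ImageViewer                    ┃             
┠────────────────────────────────┨             
┃                                ┃             
┃                                ┃             
┃                                ┃             
┃                                ┃             
┃                                ┃             
┃        █ ░  ░ █                ┃             
┃       ░  ░  ░  ░               ┃             
┗━━━━━━━━━━━━━━━━━━━━━━━━━━━━━━━━┛             


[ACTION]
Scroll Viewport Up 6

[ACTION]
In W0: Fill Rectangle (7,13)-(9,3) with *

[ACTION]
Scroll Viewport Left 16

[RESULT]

      ┏━━━━━━━━━━━━━━━━━━━━━━━━━━━┓            
      ┃ DrawingCanvas             ┃            
      ┠───────────────────────────┨            
      ┃+                          ┃            
   ┏━━━━━━━━━━━━━━━━━━━━━━━━━━━━━━━━┓          
   ┃ ImageViewer                    ┃          
   ┠────────────────────────────────┨          
   ┃                                ┃          
   ┃                                ┃          
   ┃                                ┃          
   ┃                                ┃          
   ┃                                ┃          
   ┃        █ ░  ░ █                ┃          
   ┃       ░  ░  ░  ░               ┃          
   ┗━━━━━━━━━━━━━━━━━━━━━━━━━━━━━━━━┛          


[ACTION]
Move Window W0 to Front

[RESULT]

      ┏━━━━━━━━━━━━━━━━━━━━━━━━━━━┓            
      ┃ DrawingCanvas             ┃            
      ┠───────────────────────────┨            
      ┃+                          ┃            
   ┏━━┃                           ┃━┓          
   ┃ I┃                      ~    ┃ ┃          
   ┠──┃                    ~~     ┃─┨          
   ┃  ┃                   ~       ┃ ┃          
   ┃  ┃                 ~~        ┃ ┃          
   ┃  ┃                ~          ┃ ┃          
   ┃  ┃   ***********~~           ┃ ┃          
   ┃  ┃   ***********             ┃ ┃          
   ┃  ┃   ***********             ┃ ┃          
   ┃  ┃         ~~                ┃ ┃          
   ┗━━┃        ~         *********┃━┛          


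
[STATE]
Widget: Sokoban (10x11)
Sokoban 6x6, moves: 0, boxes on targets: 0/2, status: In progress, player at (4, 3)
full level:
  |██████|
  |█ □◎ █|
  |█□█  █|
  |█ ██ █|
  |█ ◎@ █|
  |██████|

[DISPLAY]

██████    
█ □◎ █    
█□█  █    
█ ██ █    
█ ◎@ █    
██████    
Moves: 0  
          
          
          
          


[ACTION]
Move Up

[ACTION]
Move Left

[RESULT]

██████    
█ □◎ █    
█□█  █    
█ ██ █    
█ +  █    
██████    
Moves: 1  
          
          
          
          


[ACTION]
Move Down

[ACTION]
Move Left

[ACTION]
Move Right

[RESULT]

██████    
█ □◎ █    
█□█  █    
█ ██ █    
█ +  █    
██████    
Moves: 3  
          
          
          
          


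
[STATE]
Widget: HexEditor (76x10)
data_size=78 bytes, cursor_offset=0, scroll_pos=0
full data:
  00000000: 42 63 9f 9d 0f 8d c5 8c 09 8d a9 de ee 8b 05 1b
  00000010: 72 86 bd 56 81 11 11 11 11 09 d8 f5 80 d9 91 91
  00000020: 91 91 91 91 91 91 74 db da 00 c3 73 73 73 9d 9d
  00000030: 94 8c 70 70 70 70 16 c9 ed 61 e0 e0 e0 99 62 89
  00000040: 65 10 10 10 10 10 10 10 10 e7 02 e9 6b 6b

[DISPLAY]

00000000  42 63 9f 9d 0f 8d c5 8c  09 8d a9 de ee 8b 05 1b  |Bc.............
00000010  72 86 bd 56 81 11 11 11  11 09 d8 f5 80 d9 91 91  |r..V...........
00000020  91 91 91 91 91 91 74 db  da 00 c3 73 73 73 9d 9d  |......t....sss.
00000030  94 8c 70 70 70 70 16 c9  ed 61 e0 e0 e0 99 62 89  |..pppp...a....b
00000040  65 10 10 10 10 10 10 10  10 e7 02 e9 6b 6b        |e...........kk 
                                                                            
                                                                            
                                                                            
                                                                            
                                                                            


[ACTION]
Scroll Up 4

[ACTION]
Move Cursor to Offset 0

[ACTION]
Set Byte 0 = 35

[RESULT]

00000000  35 63 9f 9d 0f 8d c5 8c  09 8d a9 de ee 8b 05 1b  |5c.............
00000010  72 86 bd 56 81 11 11 11  11 09 d8 f5 80 d9 91 91  |r..V...........
00000020  91 91 91 91 91 91 74 db  da 00 c3 73 73 73 9d 9d  |......t....sss.
00000030  94 8c 70 70 70 70 16 c9  ed 61 e0 e0 e0 99 62 89  |..pppp...a....b
00000040  65 10 10 10 10 10 10 10  10 e7 02 e9 6b 6b        |e...........kk 
                                                                            
                                                                            
                                                                            
                                                                            
                                                                            


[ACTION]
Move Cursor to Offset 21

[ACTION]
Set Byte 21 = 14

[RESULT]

00000000  35 63 9f 9d 0f 8d c5 8c  09 8d a9 de ee 8b 05 1b  |5c.............
00000010  72 86 bd 56 81 14 11 11  11 09 d8 f5 80 d9 91 91  |r..V...........
00000020  91 91 91 91 91 91 74 db  da 00 c3 73 73 73 9d 9d  |......t....sss.
00000030  94 8c 70 70 70 70 16 c9  ed 61 e0 e0 e0 99 62 89  |..pppp...a....b
00000040  65 10 10 10 10 10 10 10  10 e7 02 e9 6b 6b        |e...........kk 
                                                                            
                                                                            
                                                                            
                                                                            
                                                                            


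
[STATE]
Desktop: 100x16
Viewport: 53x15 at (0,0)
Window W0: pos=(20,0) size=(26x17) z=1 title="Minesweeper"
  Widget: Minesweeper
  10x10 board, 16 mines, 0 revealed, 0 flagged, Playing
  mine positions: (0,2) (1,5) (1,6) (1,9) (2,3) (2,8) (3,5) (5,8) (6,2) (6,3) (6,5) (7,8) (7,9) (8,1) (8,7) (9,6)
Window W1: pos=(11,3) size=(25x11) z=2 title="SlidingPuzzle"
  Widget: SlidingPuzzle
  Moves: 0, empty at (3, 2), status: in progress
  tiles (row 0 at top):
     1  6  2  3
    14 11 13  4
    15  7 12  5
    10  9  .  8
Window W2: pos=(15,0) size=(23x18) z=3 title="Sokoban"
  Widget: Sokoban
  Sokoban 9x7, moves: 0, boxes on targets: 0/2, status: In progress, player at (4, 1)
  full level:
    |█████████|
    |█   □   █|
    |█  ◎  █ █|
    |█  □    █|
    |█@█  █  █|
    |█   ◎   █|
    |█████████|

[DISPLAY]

               ┏━━━━━━━━━━━━━━━━━━━━━┓━━━━━━━┓       
               ┃ Sokoban             ┃       ┃       
               ┠─────────────────────┨───────┨       
           ┏━━━┃█████████            ┃       ┃       
           ┃ Sl┃█   □   █            ┃       ┃       
           ┠───┃█  ◎  █ █            ┃       ┃       
           ┃┌──┃█  □    █            ┃       ┃       
           ┃│  ┃█@█  █  █            ┃       ┃       
           ┃├──┃█   ◎   █            ┃       ┃       
           ┃│ 1┃█████████            ┃       ┃       
           ┃├──┃Moves: 0  0/2        ┃       ┃       
           ┃│ 1┃                     ┃       ┃       
           ┃├──┃                     ┃       ┃       
           ┗━━━┃                     ┃       ┃       
               ┃                     ┃       ┃       


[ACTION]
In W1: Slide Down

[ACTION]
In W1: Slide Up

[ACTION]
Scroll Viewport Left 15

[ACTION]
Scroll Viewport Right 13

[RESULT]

  ┏━━━━━━━━━━━━━━━━━━━━━┓━━━━━━━┓                    
  ┃ Sokoban             ┃       ┃                    
  ┠─────────────────────┨───────┨                    
━━┃█████████            ┃       ┃                    
Sl┃█   □   █            ┃       ┃                    
──┃█  ◎  █ █            ┃       ┃                    
──┃█  □    █            ┃       ┃                    
  ┃█@█  █  █            ┃       ┃                    
──┃█   ◎   █            ┃       ┃                    
 1┃█████████            ┃       ┃                    
──┃Moves: 0  0/2        ┃       ┃                    
 1┃                     ┃       ┃                    
──┃                     ┃       ┃                    
━━┃                     ┃       ┃                    
  ┃                     ┃       ┃                    
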